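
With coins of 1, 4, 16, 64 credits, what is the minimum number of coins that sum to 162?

6

Use the largest denomination that fits, subtract, and repeat.
162 − 2×64→34 − 2×16→2 − 2×1→0
Total coins = 2 + 2 + 2 = 6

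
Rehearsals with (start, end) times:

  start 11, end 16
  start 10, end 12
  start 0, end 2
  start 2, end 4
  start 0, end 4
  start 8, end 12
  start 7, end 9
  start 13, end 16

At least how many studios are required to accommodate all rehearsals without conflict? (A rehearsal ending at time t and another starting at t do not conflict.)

starts: [0, 0, 2, 7, 8, 10, 11, 13]
ends:   [2, 4, 4, 9, 12, 12, 16, 16]
s0→1 s0→2 e2→1 s2→2 e4→1 e4→0 s7→1 s8→2 e9→1 s10→2 s11→3  — peak 3.

3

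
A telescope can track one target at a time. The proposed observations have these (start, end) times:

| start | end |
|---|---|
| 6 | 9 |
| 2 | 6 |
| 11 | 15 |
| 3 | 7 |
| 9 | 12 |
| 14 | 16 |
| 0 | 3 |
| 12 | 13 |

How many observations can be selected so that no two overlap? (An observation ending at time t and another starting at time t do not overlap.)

Sort by end time and greedily take each interval whose start is ≥ the last chosen end.
By end time: (0,3), (2,6), (3,7), (6,9), (9,12), (12,13), (11,15), (14,16).
Pick (0,3); next start ≥ 3 → (3,7); next start ≥ 7 → (9,12); next start ≥ 12 → (12,13); next start ≥ 13 → (14,16).
Selected 5 observations.

5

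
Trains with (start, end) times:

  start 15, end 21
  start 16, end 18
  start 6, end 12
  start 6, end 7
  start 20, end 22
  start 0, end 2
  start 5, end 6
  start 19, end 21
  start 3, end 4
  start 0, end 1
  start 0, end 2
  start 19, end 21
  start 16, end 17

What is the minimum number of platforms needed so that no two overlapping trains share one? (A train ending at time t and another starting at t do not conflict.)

starts: [0, 0, 0, 3, 5, 6, 6, 15, 16, 16, 19, 19, 20]
ends:   [1, 2, 2, 4, 6, 7, 12, 17, 18, 21, 21, 21, 22]
s0→1 s0→2 s0→3 e1→2 e2→1 e2→0 s3→1 e4→0 s5→1 e6→0 s6→1 s6→2 e7→1 e12→0 s15→1 s16→2 s16→3 e17→2 e18→1 s19→2 s19→3 s20→4  — peak 4.

4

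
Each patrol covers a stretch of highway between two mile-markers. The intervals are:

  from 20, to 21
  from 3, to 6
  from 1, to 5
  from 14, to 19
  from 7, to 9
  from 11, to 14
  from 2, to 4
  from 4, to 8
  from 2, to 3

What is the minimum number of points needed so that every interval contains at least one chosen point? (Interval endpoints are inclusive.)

4

Sorted: [2,3] [2,4] [1,5] [3,6] [4,8] [7,9] [11,14] [14,19] [20,21]
{[2,3],[2,4],[1,5],[3,6]} hit by 3; {[4,8],[7,9]} hit by 8; {[11,14],[14,19]} hit by 14; {[20,21]} hit by 21.
Points: 3, 8, 14, 21 (4 total).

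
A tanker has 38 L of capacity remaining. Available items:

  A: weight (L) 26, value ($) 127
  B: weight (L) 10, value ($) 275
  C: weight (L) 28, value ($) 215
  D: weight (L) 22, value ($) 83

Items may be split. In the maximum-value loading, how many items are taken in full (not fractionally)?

2

Greedy by value/weight ratio, highest first.
Order: B (275/10=27.50) > C (215/28=7.68) > A (127/26=4.88) > D (83/22=3.77)
Fill: take B (10 @ 275) → take C (28 @ 215); 38/38 used.
2 item(s) taken whole.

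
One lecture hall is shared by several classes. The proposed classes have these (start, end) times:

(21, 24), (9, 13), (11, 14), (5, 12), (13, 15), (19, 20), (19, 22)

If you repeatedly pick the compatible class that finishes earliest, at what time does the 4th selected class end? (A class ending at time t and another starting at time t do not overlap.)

Sorted by end: (5,12)  (9,13)  (11,14)  (13,15)  (19,20)  (19,22)  (21,24)
take (5,12); skip (9,13); take (13,15); take (19,20); take (21,24).
Selected: (5,12) (13,15) (19,20) (21,24)

24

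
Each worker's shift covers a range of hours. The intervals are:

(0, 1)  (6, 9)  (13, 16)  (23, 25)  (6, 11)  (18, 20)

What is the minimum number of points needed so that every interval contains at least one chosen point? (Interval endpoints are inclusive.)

By right end: [0,1]  [6,9]  [6,11]  [13,16]  [18,20]  [23,25]
[0,1] uncovered → point at 1; [6,9] uncovered → point at 9; [13,16] uncovered → point at 16; [18,20] uncovered → point at 20; [23,25] uncovered → point at 25.
Points: 1, 9, 16, 20, 25 (5 total).

5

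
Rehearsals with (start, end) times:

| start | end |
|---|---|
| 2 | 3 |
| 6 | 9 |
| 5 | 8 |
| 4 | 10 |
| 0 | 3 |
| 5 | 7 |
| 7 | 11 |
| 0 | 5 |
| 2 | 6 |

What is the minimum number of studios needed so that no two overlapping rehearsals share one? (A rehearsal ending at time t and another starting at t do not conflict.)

Count concurrent intervals with a sweep; the peak is the room count.
Events (time:±→running): 0:+→1 0:+→2 2:+→3 2:+→4 … peak 4.

4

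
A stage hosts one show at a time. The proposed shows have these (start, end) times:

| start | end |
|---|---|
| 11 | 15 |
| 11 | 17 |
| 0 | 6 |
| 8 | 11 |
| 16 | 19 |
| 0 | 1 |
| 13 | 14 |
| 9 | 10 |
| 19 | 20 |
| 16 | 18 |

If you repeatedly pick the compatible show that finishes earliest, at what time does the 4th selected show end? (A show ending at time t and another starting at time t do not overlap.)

Greedy by earliest finish: after sorting by end time, pick each interval compatible with the last pick.
By end time: (0,1), (0,6), (9,10), (8,11), (13,14), (11,15), (11,17), (16,18), (16,19), (19,20).
Pick (0,1); next start ≥ 1 → (9,10); next start ≥ 10 → (13,14); next start ≥ 14 → (16,18); next start ≥ 18 → (19,20).
Selected: (0,1) (9,10) (13,14) (16,18) (19,20)

18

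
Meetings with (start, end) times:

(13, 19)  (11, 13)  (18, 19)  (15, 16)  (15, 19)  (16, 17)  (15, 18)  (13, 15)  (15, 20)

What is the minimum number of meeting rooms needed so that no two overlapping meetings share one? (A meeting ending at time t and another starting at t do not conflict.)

5

Events (time:±→running): 11:+→1 13:-→0 13:+→1 13:+→2 15:-→1 15:+→2 15:+→3 15:+→4 15:+→5 … peak 5.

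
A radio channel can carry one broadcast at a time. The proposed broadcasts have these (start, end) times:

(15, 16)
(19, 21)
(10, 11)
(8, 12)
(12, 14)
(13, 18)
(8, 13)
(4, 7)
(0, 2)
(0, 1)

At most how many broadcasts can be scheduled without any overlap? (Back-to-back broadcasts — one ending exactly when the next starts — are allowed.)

6

By end time: (0,1), (0,2), (4,7), (10,11), (8,12), (8,13), (12,14), (15,16), (13,18), (19,21).
Pick (0,1); next start ≥ 1 → (4,7); next start ≥ 7 → (10,11); next start ≥ 11 → (12,14); next start ≥ 14 → (15,16); next start ≥ 16 → (19,21).
Selected 6 broadcasts.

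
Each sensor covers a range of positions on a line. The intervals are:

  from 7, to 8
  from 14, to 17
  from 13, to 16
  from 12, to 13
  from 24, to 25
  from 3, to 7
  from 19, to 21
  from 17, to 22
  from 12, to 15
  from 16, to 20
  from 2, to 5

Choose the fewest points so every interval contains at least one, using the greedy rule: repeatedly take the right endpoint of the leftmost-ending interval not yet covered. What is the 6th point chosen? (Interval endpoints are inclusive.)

Sorted: [2,5] [3,7] [7,8] [12,13] [12,15] [13,16] [14,17] [16,20] [19,21] [17,22] [24,25]
{[2,5],[3,7]} hit by 5; {[7,8]} hit by 8; {[12,13],[12,15],[13,16]} hit by 13; {[14,17],[16,20]} hit by 17; {[19,21],[17,22]} hit by 21; {[24,25]} hit by 25.
Points: 5, 8, 13, 17, 21, 25 (6 total).

25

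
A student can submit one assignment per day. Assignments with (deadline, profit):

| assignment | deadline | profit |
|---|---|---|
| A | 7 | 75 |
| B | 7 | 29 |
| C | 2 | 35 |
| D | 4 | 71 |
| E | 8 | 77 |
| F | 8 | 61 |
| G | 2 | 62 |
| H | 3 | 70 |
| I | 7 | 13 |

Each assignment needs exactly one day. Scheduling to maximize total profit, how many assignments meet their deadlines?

By profit: E(d8,77), A(d7,75), D(d4,71), H(d3,70), G(d2,62), F(d8,61), C(d2,35), B(d7,29), I(d7,13)
E→slot 8; A→slot 7; D→slot 4; H→slot 3; G→slot 2; F→slot 6; C→slot 1; B→slot 5; I skipped.
8 of 9 scheduled.

8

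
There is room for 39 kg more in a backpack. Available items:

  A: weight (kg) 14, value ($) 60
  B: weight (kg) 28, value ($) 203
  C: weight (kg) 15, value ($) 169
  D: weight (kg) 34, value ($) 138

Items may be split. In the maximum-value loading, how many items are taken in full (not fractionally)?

Order: C (169/15=11.27) > B (203/28=7.25) > A (60/14=4.29) > D (138/34=4.06)
Fill: take C (15 @ 169) → take 24/28 of B → 174.00; 39/39 used.
1 item(s) taken whole; one partial (take 24/28 of B).

1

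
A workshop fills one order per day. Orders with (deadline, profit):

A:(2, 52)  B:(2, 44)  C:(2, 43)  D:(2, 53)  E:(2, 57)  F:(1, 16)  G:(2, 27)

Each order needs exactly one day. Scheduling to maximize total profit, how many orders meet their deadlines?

Sort by profit descending; place each in the latest free slot ≤ its deadline.
By profit: E(d2,57), D(d2,53), A(d2,52), B(d2,44), C(d2,43), G(d2,27), F(d1,16)
E→slot 2; D→slot 1; A skipped; B skipped; C skipped; G skipped; F skipped.
2 of 7 scheduled.

2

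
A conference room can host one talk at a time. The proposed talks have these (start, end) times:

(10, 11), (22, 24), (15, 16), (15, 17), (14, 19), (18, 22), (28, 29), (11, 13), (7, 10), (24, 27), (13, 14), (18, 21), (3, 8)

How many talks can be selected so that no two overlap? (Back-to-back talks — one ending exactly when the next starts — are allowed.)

Sorted by end: (3,8)  (7,10)  (10,11)  (11,13)  (13,14)  (15,16)  (15,17)  (14,19)  (18,21)  (18,22)  (22,24)  (24,27)  (28,29)
take (3,8); take (10,11); take (11,13); take (13,14); take (15,16); skip (15,17); skip (14,19); take (18,21); skip (18,22); take (22,24); take (24,27); take (28,29).
Selected 9 talks.

9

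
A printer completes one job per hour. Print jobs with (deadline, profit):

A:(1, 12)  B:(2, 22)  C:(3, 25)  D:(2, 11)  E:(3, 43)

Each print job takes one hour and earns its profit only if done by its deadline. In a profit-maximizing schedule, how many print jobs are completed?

By profit: E(d3,43), C(d3,25), B(d2,22), A(d1,12), D(d2,11)
E→slot 3; C→slot 2; B→slot 1; A skipped; D skipped.
3 of 5 scheduled.

3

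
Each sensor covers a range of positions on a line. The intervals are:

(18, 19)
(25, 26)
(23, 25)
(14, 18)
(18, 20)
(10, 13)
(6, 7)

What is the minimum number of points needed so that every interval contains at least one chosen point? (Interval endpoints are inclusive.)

4

Sort by right endpoint; whenever an interval is uncovered, place a point at its right end.
By right end: [6,7]  [10,13]  [14,18]  [18,19]  [18,20]  [23,25]  [25,26]
[6,7] uncovered → point at 7; [10,13] uncovered → point at 13; [14,18] uncovered → point at 18; [23,25] uncovered → point at 25.
Points: 7, 13, 18, 25 (4 total).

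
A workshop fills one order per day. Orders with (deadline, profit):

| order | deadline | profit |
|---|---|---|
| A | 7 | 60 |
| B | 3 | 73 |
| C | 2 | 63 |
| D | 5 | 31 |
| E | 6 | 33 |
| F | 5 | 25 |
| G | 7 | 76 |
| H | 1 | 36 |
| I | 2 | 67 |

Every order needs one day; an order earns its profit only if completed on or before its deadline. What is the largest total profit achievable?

Take jobs in profit order; each goes to the latest open slot no later than its deadline.
Profit order: G=76 B=73 I=67 C=63 A=60 H=36 E=33 D=31 F=25
Assign: G→slot 7, B→slot 3, I→slot 2, C→slot 1, A→slot 6, H skipped, E→slot 5, D→slot 4, F skipped.
Slots: [1:C] [2:I] [3:B] [4:D] [5:E] [6:A] [7:G]
Profit = 63 + 67 + 73 + 31 + 33 + 60 + 76 = 403

403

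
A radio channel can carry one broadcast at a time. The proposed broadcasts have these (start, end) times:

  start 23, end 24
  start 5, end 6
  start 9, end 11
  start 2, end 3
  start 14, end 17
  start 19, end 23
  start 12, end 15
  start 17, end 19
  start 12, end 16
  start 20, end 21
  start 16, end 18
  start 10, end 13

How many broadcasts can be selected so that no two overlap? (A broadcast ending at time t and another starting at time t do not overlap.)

7

By end time: (2,3), (5,6), (9,11), (10,13), (12,15), (12,16), (14,17), (16,18), (17,19), (20,21), (19,23), (23,24).
Pick (2,3); next start ≥ 3 → (5,6); next start ≥ 6 → (9,11); next start ≥ 11 → (12,15); next start ≥ 15 → (16,18); next start ≥ 18 → (20,21); next start ≥ 21 → (23,24).
Selected 7 broadcasts.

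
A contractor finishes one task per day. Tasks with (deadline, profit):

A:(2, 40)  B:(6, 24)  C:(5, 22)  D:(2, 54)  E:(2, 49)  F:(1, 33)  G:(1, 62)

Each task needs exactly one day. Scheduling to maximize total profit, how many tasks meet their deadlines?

Sort by profit descending; place each in the latest free slot ≤ its deadline.
By profit: G(d1,62), D(d2,54), E(d2,49), A(d2,40), F(d1,33), B(d6,24), C(d5,22)
G→slot 1; D→slot 2; E skipped; A skipped; F skipped; B→slot 6; C→slot 5.
4 of 7 scheduled.

4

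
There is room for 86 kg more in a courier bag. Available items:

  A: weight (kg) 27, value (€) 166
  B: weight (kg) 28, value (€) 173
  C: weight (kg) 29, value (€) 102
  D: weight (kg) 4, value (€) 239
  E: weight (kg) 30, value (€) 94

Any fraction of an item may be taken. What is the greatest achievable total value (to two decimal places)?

672.97

Ratios (sorted): D 59.75, B 6.18, A 6.15, C 3.52, E 3.13
take D (4 @ 239); take B (28 @ 173); take A (27 @ 166); take 27/29 of C → 94.97. Capacity used 86/86.
Total value = 672.97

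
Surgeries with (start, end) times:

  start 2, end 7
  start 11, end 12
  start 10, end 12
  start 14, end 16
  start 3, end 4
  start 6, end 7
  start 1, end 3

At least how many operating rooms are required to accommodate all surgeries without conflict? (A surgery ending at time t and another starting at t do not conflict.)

2

The answer is the maximum number of intervals overlapping at any instant.
Events (time:±→running): 1:+→1 2:+→2 … peak 2.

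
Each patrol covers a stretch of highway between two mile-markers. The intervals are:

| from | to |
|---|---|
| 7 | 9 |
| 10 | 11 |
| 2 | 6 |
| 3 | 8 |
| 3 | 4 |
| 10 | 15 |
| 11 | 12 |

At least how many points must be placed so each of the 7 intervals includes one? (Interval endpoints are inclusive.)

3

By right end: [3,4]  [2,6]  [3,8]  [7,9]  [10,11]  [11,12]  [10,15]
[3,4] uncovered → point at 4; [7,9] uncovered → point at 9; [10,11] uncovered → point at 11.
Points: 4, 9, 11 (3 total).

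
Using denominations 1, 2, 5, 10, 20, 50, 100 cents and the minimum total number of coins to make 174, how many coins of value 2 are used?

174 − 1×100→74 − 1×50→24 − 1×20→4 − 2×2→0
Count of 2: 2

2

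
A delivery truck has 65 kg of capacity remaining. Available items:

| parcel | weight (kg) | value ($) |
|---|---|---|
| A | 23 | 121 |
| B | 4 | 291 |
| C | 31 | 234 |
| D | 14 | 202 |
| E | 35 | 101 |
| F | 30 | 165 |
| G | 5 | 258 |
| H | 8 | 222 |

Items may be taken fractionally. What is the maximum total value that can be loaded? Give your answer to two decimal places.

Greedy by value/weight ratio, highest first.
Order: B (291/4=72.75) > G (258/5=51.60) > H (222/8=27.75) > D (202/14=14.43) > C (234/31=7.55) > F (165/30=5.50) > A (121/23=5.26) > E (101/35=2.89)
Fill: take B (4 @ 291) → take G (5 @ 258) → take H (8 @ 222) → take D (14 @ 202) → take C (31 @ 234) → take 3/30 of F → 16.50; 65/65 used.
Total value = 1223.50

1223.50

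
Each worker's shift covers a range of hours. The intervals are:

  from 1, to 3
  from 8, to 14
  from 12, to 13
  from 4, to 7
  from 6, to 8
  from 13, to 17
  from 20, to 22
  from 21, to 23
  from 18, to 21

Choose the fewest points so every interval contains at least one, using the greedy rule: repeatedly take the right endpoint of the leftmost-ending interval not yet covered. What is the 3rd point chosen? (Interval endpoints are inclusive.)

Process intervals by earliest right end; each time one isn't hit yet, stab at its right endpoint.
By right end: [1,3]  [4,7]  [6,8]  [12,13]  [8,14]  [13,17]  [18,21]  [20,22]  [21,23]
[1,3] uncovered → point at 3; [4,7] uncovered → point at 7; [12,13] uncovered → point at 13; [18,21] uncovered → point at 21.
Points: 3, 7, 13, 21 (4 total).

13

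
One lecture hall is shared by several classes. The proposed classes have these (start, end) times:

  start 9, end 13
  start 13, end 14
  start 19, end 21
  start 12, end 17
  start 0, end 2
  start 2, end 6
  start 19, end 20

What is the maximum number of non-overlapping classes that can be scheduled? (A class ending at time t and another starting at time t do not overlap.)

5

Sort by end time and greedily take each interval whose start is ≥ the last chosen end.
By end time: (0,2), (2,6), (9,13), (13,14), (12,17), (19,20), (19,21).
Pick (0,2); next start ≥ 2 → (2,6); next start ≥ 6 → (9,13); next start ≥ 13 → (13,14); next start ≥ 14 → (19,20).
Selected 5 classes.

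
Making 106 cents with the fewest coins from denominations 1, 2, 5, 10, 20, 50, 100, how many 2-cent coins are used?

0

Greedy: take as many of the largest coin as possible, then repeat with the remainder.
106 = 1×100 + 1×5 + 1×1
Count of 2: 0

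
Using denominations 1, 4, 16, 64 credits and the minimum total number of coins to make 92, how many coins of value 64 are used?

1

Use the largest denomination that fits, subtract, and repeat.
92 = 1×64 + 1×16 + 3×4
Count of 64: 1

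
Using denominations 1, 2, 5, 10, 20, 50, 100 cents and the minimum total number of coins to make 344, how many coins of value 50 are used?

0

344 − 3×100→44 − 2×20→4 − 2×2→0
Count of 50: 0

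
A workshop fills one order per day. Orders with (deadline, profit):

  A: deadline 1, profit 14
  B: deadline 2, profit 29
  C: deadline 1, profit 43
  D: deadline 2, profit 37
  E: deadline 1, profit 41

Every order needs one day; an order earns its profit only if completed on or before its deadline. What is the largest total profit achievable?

Take jobs in profit order; each goes to the latest open slot no later than its deadline.
Profit order: C=43 E=41 D=37 B=29 A=14
Assign: C→slot 1, E skipped, D→slot 2, B skipped, A skipped.
Slots: [1:C] [2:D]
Profit = 43 + 37 = 80

80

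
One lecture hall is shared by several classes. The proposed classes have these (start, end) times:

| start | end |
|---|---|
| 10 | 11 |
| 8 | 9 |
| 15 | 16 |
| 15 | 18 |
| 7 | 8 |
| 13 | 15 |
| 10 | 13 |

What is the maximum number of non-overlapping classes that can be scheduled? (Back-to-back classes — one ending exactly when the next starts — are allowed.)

Sorted by end: (7,8)  (8,9)  (10,11)  (10,13)  (13,15)  (15,16)  (15,18)
take (7,8); take (8,9); take (10,11); skip (10,13); take (13,15); take (15,16).
Selected 5 classes.

5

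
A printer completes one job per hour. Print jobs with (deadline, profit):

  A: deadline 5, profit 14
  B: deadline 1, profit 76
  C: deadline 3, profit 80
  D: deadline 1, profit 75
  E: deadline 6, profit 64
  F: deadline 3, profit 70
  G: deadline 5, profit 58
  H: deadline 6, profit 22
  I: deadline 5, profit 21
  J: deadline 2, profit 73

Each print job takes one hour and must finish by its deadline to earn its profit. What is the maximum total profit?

373

By profit: C(d3,80), B(d1,76), D(d1,75), J(d2,73), F(d3,70), E(d6,64), G(d5,58), H(d6,22), I(d5,21), A(d5,14)
C→slot 3; B→slot 1; D skipped; J→slot 2; F skipped; E→slot 6; G→slot 5; H→slot 4; I skipped; A skipped.
Profit = 76 + 73 + 80 + 22 + 58 + 64 = 373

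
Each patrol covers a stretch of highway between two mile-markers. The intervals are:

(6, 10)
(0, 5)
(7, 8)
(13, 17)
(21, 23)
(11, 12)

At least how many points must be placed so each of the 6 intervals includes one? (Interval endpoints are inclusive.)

5

Sort by right endpoint; whenever an interval is uncovered, place a point at its right end.
By right end: [0,5]  [7,8]  [6,10]  [11,12]  [13,17]  [21,23]
[0,5] uncovered → point at 5; [7,8] uncovered → point at 8; [11,12] uncovered → point at 12; [13,17] uncovered → point at 17; [21,23] uncovered → point at 23.
Points: 5, 8, 12, 17, 23 (5 total).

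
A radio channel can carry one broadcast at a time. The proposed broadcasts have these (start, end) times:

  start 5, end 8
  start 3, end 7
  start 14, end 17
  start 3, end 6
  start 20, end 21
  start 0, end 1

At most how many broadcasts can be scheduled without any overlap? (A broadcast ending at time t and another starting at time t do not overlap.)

Order by finish time; keep every interval that doesn't clash with the previous kept one.
By end time: (0,1), (3,6), (3,7), (5,8), (14,17), (20,21).
Pick (0,1); next start ≥ 1 → (3,6); next start ≥ 6 → (14,17); next start ≥ 17 → (20,21).
Selected 4 broadcasts.

4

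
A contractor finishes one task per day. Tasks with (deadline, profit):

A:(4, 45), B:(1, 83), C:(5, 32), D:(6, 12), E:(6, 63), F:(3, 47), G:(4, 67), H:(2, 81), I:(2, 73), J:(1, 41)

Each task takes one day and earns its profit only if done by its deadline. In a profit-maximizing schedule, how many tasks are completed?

6

Sort by profit descending; place each in the latest free slot ≤ its deadline.
By profit: B(d1,83), H(d2,81), I(d2,73), G(d4,67), E(d6,63), F(d3,47), A(d4,45), J(d1,41), C(d5,32), D(d6,12)
B→slot 1; H→slot 2; I skipped; G→slot 4; E→slot 6; F→slot 3; A skipped; J skipped; C→slot 5; D skipped.
6 of 10 scheduled.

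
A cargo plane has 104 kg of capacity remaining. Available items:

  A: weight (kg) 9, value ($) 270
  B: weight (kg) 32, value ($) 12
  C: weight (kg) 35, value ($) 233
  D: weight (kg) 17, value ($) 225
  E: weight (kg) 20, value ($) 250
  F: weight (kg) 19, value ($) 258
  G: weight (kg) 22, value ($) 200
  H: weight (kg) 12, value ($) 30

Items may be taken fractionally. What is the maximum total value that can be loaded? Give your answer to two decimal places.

Ratios (sorted): A 30.00, F 13.58, D 13.24, E 12.50, G 9.09, C 6.66, H 2.50, B 0.38
take A (9 @ 270); take F (19 @ 258); take D (17 @ 225); take E (20 @ 250); take G (22 @ 200); take 17/35 of C → 113.17. Capacity used 104/104.
Total value = 1316.17

1316.17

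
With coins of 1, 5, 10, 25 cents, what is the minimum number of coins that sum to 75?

3

Greedy: take as many of the largest coin as possible, then repeat with the remainder.
75 = 3×25
Total coins = 3 = 3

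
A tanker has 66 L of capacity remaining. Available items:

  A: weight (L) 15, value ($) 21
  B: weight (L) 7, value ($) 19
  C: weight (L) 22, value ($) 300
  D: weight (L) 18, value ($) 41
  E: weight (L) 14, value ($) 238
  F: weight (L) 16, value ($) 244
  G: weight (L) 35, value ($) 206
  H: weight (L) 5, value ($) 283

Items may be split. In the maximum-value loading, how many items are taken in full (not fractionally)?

4

Sort by value per unit weight and fill in that order.
Ratios (sorted): H 56.60, E 17.00, F 15.25, C 13.64, G 5.89, B 2.71, D 2.28, A 1.40
take H (5 @ 283); take E (14 @ 238); take F (16 @ 244); take C (22 @ 300); take 9/35 of G → 52.97. Capacity used 66/66.
4 item(s) taken whole; one partial (take 9/35 of G).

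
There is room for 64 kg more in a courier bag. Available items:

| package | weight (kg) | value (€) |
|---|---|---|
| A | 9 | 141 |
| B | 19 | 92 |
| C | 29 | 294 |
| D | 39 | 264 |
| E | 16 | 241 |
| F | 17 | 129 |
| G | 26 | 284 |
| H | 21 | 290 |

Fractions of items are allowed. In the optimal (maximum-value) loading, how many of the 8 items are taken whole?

Sort by value per unit weight and fill in that order.
Ratios (sorted): A 15.67, E 15.06, H 13.81, G 10.92, C 10.14, F 7.59, D 6.77, B 4.84
take A (9 @ 141); take E (16 @ 241); take H (21 @ 290); take 18/26 of G → 196.62. Capacity used 64/64.
3 item(s) taken whole; one partial (take 18/26 of G).

3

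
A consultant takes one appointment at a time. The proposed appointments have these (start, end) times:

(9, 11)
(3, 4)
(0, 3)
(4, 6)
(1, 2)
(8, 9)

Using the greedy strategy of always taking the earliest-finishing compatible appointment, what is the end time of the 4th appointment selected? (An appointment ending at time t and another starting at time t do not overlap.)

9

Sorted by end: (1,2)  (0,3)  (3,4)  (4,6)  (8,9)  (9,11)
take (1,2); skip (0,3); take (3,4); take (4,6); take (8,9); take (9,11).
Selected: (1,2) (3,4) (4,6) (8,9) (9,11)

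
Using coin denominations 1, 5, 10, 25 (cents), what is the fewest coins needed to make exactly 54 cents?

54 = 2×25 + 4×1
Total coins = 2 + 4 = 6

6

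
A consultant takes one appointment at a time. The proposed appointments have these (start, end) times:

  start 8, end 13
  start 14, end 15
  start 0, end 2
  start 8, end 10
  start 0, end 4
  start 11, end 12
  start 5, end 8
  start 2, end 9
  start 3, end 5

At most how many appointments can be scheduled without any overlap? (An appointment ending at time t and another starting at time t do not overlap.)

Sorted by end: (0,2)  (0,4)  (3,5)  (5,8)  (2,9)  (8,10)  (11,12)  (8,13)  (14,15)
take (0,2); take (3,5); take (5,8); take (8,10); take (11,12); take (14,15).
Selected 6 appointments.

6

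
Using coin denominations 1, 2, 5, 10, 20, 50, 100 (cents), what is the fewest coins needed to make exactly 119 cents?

5

Use the largest denomination that fits, subtract, and repeat.
119 = 1×100 + 1×10 + 1×5 + 2×2
Total coins = 1 + 1 + 1 + 2 = 5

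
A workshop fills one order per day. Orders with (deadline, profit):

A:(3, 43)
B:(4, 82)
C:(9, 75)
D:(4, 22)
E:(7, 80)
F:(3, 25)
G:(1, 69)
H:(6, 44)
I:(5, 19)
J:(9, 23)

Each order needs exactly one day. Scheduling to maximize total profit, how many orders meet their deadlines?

9

Take jobs in profit order; each goes to the latest open slot no later than its deadline.
Profit order: B=82 E=80 C=75 G=69 H=44 A=43 F=25 J=23 D=22 I=19
Assign: B→slot 4, E→slot 7, C→slot 9, G→slot 1, H→slot 6, A→slot 3, F→slot 2, J→slot 8, D skipped, I→slot 5.
Slots: [1:G] [2:F] [3:A] [4:B] [5:I] [6:H] [7:E] [8:J] [9:C]
9 of 10 scheduled.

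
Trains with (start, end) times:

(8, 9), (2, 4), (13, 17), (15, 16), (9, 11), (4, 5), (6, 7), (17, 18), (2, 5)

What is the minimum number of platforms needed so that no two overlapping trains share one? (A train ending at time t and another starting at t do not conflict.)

2

starts: [2, 2, 4, 6, 8, 9, 13, 15, 17]
ends:   [4, 5, 5, 7, 9, 11, 16, 17, 18]
s2→1 s2→2  — peak 2.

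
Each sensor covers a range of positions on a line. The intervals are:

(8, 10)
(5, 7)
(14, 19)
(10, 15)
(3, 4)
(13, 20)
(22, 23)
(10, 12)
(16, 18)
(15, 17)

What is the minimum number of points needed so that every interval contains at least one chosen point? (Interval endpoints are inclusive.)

5

Sorted: [3,4] [5,7] [8,10] [10,12] [10,15] [15,17] [16,18] [14,19] [13,20] [22,23]
{[3,4]} hit by 4; {[5,7]} hit by 7; {[8,10],[10,12],[10,15]} hit by 10; {[15,17],[16,18],[14,19],[13,20]} hit by 17; {[22,23]} hit by 23.
Points: 4, 7, 10, 17, 23 (5 total).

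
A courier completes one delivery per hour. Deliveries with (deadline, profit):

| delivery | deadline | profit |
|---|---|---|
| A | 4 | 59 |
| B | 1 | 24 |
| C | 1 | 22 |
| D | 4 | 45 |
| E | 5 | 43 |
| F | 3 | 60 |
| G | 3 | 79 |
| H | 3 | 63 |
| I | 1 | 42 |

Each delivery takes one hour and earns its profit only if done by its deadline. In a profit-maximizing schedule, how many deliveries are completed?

Take jobs in profit order; each goes to the latest open slot no later than its deadline.
Profit order: G=79 H=63 F=60 A=59 D=45 E=43 I=42 B=24 C=22
Assign: G→slot 3, H→slot 2, F→slot 1, A→slot 4, D skipped, E→slot 5, I skipped, B skipped, C skipped.
Slots: [1:F] [2:H] [3:G] [4:A] [5:E]
5 of 9 scheduled.

5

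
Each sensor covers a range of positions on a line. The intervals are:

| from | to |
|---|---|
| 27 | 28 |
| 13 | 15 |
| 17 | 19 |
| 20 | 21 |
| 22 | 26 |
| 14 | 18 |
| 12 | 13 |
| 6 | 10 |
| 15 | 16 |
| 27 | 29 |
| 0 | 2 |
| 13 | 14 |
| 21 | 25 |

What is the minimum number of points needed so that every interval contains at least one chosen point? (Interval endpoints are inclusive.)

8

Sort by right endpoint; whenever an interval is uncovered, place a point at its right end.
By right end: [0,2]  [6,10]  [12,13]  [13,14]  [13,15]  [15,16]  [14,18]  [17,19]  [20,21]  [21,25]  [22,26]  [27,28]  [27,29]
[0,2] uncovered → point at 2; [6,10] uncovered → point at 10; [12,13] uncovered → point at 13; [15,16] uncovered → point at 16; [17,19] uncovered → point at 19; [20,21] uncovered → point at 21; [22,26] uncovered → point at 26; [27,28] uncovered → point at 28.
Points: 2, 10, 13, 16, 19, 21, 26, 28 (8 total).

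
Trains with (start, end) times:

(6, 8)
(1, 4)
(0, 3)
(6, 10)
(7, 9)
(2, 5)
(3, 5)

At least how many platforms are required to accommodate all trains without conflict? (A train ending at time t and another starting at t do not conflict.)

3

Count concurrent intervals with a sweep; the peak is the room count.
starts: [0, 1, 2, 3, 6, 6, 7]
ends:   [3, 4, 5, 5, 8, 9, 10]
s0→1 s1→2 s2→3  — peak 3.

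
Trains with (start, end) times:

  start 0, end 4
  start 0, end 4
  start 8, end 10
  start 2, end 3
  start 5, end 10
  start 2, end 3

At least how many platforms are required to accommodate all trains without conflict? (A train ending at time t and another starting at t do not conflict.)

4

Events (time:±→running): 0:+→1 0:+→2 2:+→3 2:+→4 … peak 4.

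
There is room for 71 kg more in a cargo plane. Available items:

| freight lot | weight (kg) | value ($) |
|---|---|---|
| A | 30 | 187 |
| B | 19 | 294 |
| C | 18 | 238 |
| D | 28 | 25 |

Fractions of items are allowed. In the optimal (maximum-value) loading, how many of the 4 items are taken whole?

3

Ratios (sorted): B 15.47, C 13.22, A 6.23, D 0.89
take B (19 @ 294); take C (18 @ 238); take A (30 @ 187); take 4/28 of D → 3.57. Capacity used 71/71.
3 item(s) taken whole; one partial (take 4/28 of D).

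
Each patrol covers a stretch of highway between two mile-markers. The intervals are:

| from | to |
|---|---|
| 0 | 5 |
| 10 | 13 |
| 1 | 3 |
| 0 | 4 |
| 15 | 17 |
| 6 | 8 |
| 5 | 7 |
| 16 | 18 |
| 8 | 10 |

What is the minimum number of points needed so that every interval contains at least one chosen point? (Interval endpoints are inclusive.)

Process intervals by earliest right end; each time one isn't hit yet, stab at its right endpoint.
By right end: [1,3]  [0,4]  [0,5]  [5,7]  [6,8]  [8,10]  [10,13]  [15,17]  [16,18]
[1,3] uncovered → point at 3; [5,7] uncovered → point at 7; [8,10] uncovered → point at 10; [15,17] uncovered → point at 17.
Points: 3, 7, 10, 17 (4 total).

4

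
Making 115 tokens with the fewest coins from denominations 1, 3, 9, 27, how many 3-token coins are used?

Greedy: take as many of the largest coin as possible, then repeat with the remainder.
115 = 4×27 + 2×3 + 1×1
Count of 3: 2

2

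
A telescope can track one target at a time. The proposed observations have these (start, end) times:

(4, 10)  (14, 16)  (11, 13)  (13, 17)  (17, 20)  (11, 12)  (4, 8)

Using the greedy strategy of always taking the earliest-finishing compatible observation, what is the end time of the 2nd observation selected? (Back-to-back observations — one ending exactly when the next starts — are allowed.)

12

Order by finish time; keep every interval that doesn't clash with the previous kept one.
Sorted by end: (4,8)  (4,10)  (11,12)  (11,13)  (14,16)  (13,17)  (17,20)
take (4,8); take (11,12); take (14,16); take (17,20).
Selected: (4,8) (11,12) (14,16) (17,20)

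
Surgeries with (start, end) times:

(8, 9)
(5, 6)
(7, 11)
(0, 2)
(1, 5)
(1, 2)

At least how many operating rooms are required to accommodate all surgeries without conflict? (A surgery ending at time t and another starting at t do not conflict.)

3

Count concurrent intervals with a sweep; the peak is the room count.
Events (time:±→running): 0:+→1 1:+→2 1:+→3 … peak 3.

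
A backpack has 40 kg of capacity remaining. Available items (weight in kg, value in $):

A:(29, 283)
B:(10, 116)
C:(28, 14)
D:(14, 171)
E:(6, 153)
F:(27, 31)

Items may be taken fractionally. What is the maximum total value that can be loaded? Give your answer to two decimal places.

537.59

Sort by value per unit weight and fill in that order.
Order: E (153/6=25.50) > D (171/14=12.21) > B (116/10=11.60) > A (283/29=9.76) > F (31/27=1.15) > C (14/28=0.50)
Fill: take E (6 @ 153) → take D (14 @ 171) → take B (10 @ 116) → take 10/29 of A → 97.59; 40/40 used.
Total value = 537.59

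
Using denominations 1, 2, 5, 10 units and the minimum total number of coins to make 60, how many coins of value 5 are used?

0

60 = 6×10
Count of 5: 0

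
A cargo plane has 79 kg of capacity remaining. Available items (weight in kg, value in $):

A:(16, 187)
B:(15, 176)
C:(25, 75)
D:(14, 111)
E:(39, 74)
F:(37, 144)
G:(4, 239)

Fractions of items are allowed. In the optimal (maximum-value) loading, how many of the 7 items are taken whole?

4

Greedy by value/weight ratio, highest first.
Order: G (239/4=59.75) > B (176/15=11.73) > A (187/16=11.69) > D (111/14=7.93) > F (144/37=3.89) > C (75/25=3.00) > E (74/39=1.90)
Fill: take G (4 @ 239) → take B (15 @ 176) → take A (16 @ 187) → take D (14 @ 111) → take 30/37 of F → 116.76; 79/79 used.
4 item(s) taken whole; one partial (take 30/37 of F).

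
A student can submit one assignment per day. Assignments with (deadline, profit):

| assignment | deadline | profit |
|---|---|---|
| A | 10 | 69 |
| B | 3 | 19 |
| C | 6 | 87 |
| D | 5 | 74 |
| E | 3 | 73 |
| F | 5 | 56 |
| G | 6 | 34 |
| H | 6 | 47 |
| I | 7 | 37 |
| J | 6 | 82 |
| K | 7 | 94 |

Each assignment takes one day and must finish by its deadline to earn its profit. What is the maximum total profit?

Sort by profit descending; place each in the latest free slot ≤ its deadline.
Profit order: K=94 C=87 J=82 D=74 E=73 A=69 F=56 H=47 I=37 G=34 B=19
Assign: K→slot 7, C→slot 6, J→slot 5, D→slot 4, E→slot 3, A→slot 10, F→slot 2, H→slot 1, I skipped, G skipped, B skipped.
Slots: [1:H] [2:F] [3:E] [4:D] [5:J] [6:C] [7:K] [10:A]
Profit = 47 + 56 + 73 + 74 + 82 + 87 + 94 + 69 = 582

582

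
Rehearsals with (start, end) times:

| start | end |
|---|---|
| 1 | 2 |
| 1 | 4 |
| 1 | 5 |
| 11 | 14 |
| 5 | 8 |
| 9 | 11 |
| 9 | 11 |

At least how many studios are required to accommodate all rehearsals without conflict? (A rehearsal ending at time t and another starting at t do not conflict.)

3

starts: [1, 1, 1, 5, 9, 9, 11]
ends:   [2, 4, 5, 8, 11, 11, 14]
s1→1 s1→2 s1→3  — peak 3.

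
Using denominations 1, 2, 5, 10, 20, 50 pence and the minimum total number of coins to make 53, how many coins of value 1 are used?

53 = 1×50 + 1×2 + 1×1
Count of 1: 1

1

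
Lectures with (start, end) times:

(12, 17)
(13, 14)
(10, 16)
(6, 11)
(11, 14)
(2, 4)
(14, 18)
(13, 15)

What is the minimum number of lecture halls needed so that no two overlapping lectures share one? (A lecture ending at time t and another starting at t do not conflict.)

5

Count concurrent intervals with a sweep; the peak is the room count.
starts: [2, 6, 10, 11, 12, 13, 13, 14]
ends:   [4, 11, 14, 14, 15, 16, 17, 18]
s2→1 e4→0 s6→1 s10→2 e11→1 s11→2 s12→3 s13→4 s13→5  — peak 5.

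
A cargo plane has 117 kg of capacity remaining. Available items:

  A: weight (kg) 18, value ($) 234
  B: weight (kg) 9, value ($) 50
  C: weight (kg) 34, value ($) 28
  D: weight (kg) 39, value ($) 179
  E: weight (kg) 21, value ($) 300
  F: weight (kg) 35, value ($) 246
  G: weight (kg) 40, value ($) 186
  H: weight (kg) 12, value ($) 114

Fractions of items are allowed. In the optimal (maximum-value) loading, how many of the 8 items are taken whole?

Order: E (300/21=14.29) > A (234/18=13.00) > H (114/12=9.50) > F (246/35=7.03) > B (50/9=5.56) > G (186/40=4.65) > D (179/39=4.59) > C (28/34=0.82)
Fill: take E (21 @ 300) → take A (18 @ 234) → take H (12 @ 114) → take F (35 @ 246) → take B (9 @ 50) → take 22/40 of G → 102.30; 117/117 used.
5 item(s) taken whole; one partial (take 22/40 of G).

5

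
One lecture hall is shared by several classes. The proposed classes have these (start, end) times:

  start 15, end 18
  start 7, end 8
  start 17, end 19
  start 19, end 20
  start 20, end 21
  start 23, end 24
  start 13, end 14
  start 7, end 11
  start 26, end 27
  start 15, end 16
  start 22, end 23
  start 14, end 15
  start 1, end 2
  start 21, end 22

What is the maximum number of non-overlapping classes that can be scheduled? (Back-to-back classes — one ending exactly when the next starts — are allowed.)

12

Order by finish time; keep every interval that doesn't clash with the previous kept one.
By end time: (1,2), (7,8), (7,11), (13,14), (14,15), (15,16), (15,18), (17,19), (19,20), (20,21), (21,22), (22,23), (23,24), (26,27).
Pick (1,2); next start ≥ 2 → (7,8); next start ≥ 8 → (13,14); next start ≥ 14 → (14,15); next start ≥ 15 → (15,16); next start ≥ 16 → (17,19); next start ≥ 19 → (19,20); next start ≥ 20 → (20,21); next start ≥ 21 → (21,22); next start ≥ 22 → (22,23); next start ≥ 23 → (23,24); next start ≥ 24 → (26,27).
Selected 12 classes.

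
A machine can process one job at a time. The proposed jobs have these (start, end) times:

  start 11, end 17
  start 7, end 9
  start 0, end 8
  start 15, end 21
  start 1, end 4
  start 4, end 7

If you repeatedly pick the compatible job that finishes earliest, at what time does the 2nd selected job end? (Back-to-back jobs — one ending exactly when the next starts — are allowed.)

7

By end time: (1,4), (4,7), (0,8), (7,9), (11,17), (15,21).
Pick (1,4); next start ≥ 4 → (4,7); next start ≥ 7 → (7,9); next start ≥ 9 → (11,17).
Selected: (1,4) (4,7) (7,9) (11,17)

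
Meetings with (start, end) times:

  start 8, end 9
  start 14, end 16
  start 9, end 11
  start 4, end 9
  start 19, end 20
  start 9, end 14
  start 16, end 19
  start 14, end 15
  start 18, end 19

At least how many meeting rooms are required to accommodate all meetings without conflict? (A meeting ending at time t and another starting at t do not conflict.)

starts: [4, 8, 9, 9, 14, 14, 16, 18, 19]
ends:   [9, 9, 11, 14, 15, 16, 19, 19, 20]
s4→1 s8→2  — peak 2.

2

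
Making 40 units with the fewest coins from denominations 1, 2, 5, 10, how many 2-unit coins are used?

0

Use the largest denomination that fits, subtract, and repeat.
40 = 4×10
Count of 2: 0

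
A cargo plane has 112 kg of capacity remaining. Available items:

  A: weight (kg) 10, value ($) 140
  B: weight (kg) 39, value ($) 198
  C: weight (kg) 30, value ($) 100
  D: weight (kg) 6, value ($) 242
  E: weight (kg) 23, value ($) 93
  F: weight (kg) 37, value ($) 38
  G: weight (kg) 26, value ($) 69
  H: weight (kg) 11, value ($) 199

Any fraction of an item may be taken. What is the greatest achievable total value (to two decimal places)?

948.67

Order: D (242/6=40.33) > H (199/11=18.09) > A (140/10=14.00) > B (198/39=5.08) > E (93/23=4.04) > C (100/30=3.33) > G (69/26=2.65) > F (38/37=1.03)
Fill: take D (6 @ 242) → take H (11 @ 199) → take A (10 @ 140) → take B (39 @ 198) → take E (23 @ 93) → take 23/30 of C → 76.67; 112/112 used.
Total value = 948.67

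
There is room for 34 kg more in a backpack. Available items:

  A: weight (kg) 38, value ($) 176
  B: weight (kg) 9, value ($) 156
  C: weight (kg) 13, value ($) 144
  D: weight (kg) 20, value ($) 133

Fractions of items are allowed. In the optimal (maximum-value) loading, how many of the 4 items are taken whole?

Order: B (156/9=17.33) > C (144/13=11.08) > D (133/20=6.65) > A (176/38=4.63)
Fill: take B (9 @ 156) → take C (13 @ 144) → take 12/20 of D → 79.80; 34/34 used.
2 item(s) taken whole; one partial (take 12/20 of D).

2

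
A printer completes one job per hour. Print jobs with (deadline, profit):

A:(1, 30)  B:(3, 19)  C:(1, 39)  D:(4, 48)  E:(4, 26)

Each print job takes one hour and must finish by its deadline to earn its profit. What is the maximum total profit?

132

Profit order: D=48 C=39 A=30 E=26 B=19
Assign: D→slot 4, C→slot 1, A skipped, E→slot 3, B→slot 2.
Slots: [1:C] [2:B] [3:E] [4:D]
Profit = 39 + 19 + 26 + 48 = 132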